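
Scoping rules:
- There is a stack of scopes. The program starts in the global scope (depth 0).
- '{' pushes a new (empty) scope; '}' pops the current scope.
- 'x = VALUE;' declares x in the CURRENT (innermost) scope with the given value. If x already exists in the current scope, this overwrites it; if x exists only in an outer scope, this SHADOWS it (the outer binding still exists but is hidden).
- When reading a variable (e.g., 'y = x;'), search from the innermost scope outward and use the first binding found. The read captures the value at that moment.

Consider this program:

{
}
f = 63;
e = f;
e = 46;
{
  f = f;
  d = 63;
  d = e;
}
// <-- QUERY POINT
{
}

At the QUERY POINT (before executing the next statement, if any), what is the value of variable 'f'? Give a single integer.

Step 1: enter scope (depth=1)
Step 2: exit scope (depth=0)
Step 3: declare f=63 at depth 0
Step 4: declare e=(read f)=63 at depth 0
Step 5: declare e=46 at depth 0
Step 6: enter scope (depth=1)
Step 7: declare f=(read f)=63 at depth 1
Step 8: declare d=63 at depth 1
Step 9: declare d=(read e)=46 at depth 1
Step 10: exit scope (depth=0)
Visible at query point: e=46 f=63

Answer: 63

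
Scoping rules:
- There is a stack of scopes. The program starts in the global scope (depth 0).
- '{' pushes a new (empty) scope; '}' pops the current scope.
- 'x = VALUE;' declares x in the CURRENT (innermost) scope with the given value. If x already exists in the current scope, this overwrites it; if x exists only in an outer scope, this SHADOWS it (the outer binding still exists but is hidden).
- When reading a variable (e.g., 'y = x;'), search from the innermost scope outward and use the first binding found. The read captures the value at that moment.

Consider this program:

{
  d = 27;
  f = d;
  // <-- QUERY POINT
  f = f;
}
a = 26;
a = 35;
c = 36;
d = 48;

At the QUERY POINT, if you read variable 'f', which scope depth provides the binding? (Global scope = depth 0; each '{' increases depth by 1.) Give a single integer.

Step 1: enter scope (depth=1)
Step 2: declare d=27 at depth 1
Step 3: declare f=(read d)=27 at depth 1
Visible at query point: d=27 f=27

Answer: 1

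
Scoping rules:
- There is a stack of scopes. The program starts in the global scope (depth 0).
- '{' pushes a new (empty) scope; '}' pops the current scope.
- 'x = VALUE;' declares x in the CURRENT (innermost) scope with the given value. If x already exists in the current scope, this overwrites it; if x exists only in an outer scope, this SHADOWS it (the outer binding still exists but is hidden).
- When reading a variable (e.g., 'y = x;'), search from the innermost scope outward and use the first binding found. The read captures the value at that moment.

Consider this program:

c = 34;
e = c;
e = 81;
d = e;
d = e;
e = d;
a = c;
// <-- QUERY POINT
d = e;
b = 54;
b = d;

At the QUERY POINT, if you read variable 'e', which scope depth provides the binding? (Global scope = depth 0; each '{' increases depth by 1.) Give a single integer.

Step 1: declare c=34 at depth 0
Step 2: declare e=(read c)=34 at depth 0
Step 3: declare e=81 at depth 0
Step 4: declare d=(read e)=81 at depth 0
Step 5: declare d=(read e)=81 at depth 0
Step 6: declare e=(read d)=81 at depth 0
Step 7: declare a=(read c)=34 at depth 0
Visible at query point: a=34 c=34 d=81 e=81

Answer: 0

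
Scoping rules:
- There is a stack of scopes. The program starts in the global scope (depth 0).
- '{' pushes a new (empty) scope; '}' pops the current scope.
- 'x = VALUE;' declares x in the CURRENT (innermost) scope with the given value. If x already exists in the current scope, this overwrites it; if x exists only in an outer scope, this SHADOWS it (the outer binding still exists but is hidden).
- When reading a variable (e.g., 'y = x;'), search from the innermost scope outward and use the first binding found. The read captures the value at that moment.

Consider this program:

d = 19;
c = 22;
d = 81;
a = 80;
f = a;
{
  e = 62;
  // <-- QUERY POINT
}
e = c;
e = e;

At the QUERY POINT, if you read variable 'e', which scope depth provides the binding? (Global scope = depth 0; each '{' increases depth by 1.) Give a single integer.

Step 1: declare d=19 at depth 0
Step 2: declare c=22 at depth 0
Step 3: declare d=81 at depth 0
Step 4: declare a=80 at depth 0
Step 5: declare f=(read a)=80 at depth 0
Step 6: enter scope (depth=1)
Step 7: declare e=62 at depth 1
Visible at query point: a=80 c=22 d=81 e=62 f=80

Answer: 1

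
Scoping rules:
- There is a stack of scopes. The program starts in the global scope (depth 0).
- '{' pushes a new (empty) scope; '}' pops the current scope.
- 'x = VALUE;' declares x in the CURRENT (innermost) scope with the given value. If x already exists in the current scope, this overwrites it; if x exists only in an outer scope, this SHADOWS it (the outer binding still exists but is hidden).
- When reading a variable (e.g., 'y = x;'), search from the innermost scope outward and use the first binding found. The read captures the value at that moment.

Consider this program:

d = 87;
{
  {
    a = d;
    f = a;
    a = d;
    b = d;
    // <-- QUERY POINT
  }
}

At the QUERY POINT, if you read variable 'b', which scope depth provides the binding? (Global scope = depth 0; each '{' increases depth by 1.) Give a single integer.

Step 1: declare d=87 at depth 0
Step 2: enter scope (depth=1)
Step 3: enter scope (depth=2)
Step 4: declare a=(read d)=87 at depth 2
Step 5: declare f=(read a)=87 at depth 2
Step 6: declare a=(read d)=87 at depth 2
Step 7: declare b=(read d)=87 at depth 2
Visible at query point: a=87 b=87 d=87 f=87

Answer: 2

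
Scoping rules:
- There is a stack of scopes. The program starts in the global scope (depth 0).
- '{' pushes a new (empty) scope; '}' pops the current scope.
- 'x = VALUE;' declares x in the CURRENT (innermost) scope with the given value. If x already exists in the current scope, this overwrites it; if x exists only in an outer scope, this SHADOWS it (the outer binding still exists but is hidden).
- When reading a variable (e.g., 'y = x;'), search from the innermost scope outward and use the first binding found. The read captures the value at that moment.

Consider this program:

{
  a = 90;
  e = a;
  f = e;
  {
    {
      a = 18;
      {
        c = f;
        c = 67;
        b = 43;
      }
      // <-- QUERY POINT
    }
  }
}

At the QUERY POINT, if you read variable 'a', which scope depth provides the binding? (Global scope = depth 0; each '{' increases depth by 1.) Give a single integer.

Step 1: enter scope (depth=1)
Step 2: declare a=90 at depth 1
Step 3: declare e=(read a)=90 at depth 1
Step 4: declare f=(read e)=90 at depth 1
Step 5: enter scope (depth=2)
Step 6: enter scope (depth=3)
Step 7: declare a=18 at depth 3
Step 8: enter scope (depth=4)
Step 9: declare c=(read f)=90 at depth 4
Step 10: declare c=67 at depth 4
Step 11: declare b=43 at depth 4
Step 12: exit scope (depth=3)
Visible at query point: a=18 e=90 f=90

Answer: 3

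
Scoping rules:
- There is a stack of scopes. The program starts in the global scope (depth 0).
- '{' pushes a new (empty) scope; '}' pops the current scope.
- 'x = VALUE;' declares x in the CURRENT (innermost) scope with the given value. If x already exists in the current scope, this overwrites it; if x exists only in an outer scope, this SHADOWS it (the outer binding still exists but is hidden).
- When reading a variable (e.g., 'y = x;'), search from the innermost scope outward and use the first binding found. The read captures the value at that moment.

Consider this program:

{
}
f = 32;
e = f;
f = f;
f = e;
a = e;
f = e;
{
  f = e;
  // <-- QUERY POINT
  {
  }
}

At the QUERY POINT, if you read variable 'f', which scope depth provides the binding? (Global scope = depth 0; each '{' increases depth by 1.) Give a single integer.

Answer: 1

Derivation:
Step 1: enter scope (depth=1)
Step 2: exit scope (depth=0)
Step 3: declare f=32 at depth 0
Step 4: declare e=(read f)=32 at depth 0
Step 5: declare f=(read f)=32 at depth 0
Step 6: declare f=(read e)=32 at depth 0
Step 7: declare a=(read e)=32 at depth 0
Step 8: declare f=(read e)=32 at depth 0
Step 9: enter scope (depth=1)
Step 10: declare f=(read e)=32 at depth 1
Visible at query point: a=32 e=32 f=32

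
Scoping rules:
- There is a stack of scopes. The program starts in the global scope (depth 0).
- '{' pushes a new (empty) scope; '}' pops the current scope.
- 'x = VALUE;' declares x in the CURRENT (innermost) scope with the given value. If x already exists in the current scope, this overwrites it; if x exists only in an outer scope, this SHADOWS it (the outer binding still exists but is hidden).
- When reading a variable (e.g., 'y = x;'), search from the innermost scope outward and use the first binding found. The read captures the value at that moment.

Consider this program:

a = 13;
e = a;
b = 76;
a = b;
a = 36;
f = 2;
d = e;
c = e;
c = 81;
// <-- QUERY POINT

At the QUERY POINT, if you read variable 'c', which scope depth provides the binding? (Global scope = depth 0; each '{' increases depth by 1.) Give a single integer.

Answer: 0

Derivation:
Step 1: declare a=13 at depth 0
Step 2: declare e=(read a)=13 at depth 0
Step 3: declare b=76 at depth 0
Step 4: declare a=(read b)=76 at depth 0
Step 5: declare a=36 at depth 0
Step 6: declare f=2 at depth 0
Step 7: declare d=(read e)=13 at depth 0
Step 8: declare c=(read e)=13 at depth 0
Step 9: declare c=81 at depth 0
Visible at query point: a=36 b=76 c=81 d=13 e=13 f=2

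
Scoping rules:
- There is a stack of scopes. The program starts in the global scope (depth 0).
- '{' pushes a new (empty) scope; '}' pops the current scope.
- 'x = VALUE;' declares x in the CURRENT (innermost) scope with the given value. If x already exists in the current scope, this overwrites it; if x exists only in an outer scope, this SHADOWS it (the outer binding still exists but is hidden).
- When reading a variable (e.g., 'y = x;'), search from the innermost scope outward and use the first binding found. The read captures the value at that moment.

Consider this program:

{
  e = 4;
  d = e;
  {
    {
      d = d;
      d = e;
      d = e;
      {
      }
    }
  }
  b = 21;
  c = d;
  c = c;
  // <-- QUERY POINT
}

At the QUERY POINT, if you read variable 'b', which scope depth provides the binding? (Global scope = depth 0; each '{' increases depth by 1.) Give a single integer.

Step 1: enter scope (depth=1)
Step 2: declare e=4 at depth 1
Step 3: declare d=(read e)=4 at depth 1
Step 4: enter scope (depth=2)
Step 5: enter scope (depth=3)
Step 6: declare d=(read d)=4 at depth 3
Step 7: declare d=(read e)=4 at depth 3
Step 8: declare d=(read e)=4 at depth 3
Step 9: enter scope (depth=4)
Step 10: exit scope (depth=3)
Step 11: exit scope (depth=2)
Step 12: exit scope (depth=1)
Step 13: declare b=21 at depth 1
Step 14: declare c=(read d)=4 at depth 1
Step 15: declare c=(read c)=4 at depth 1
Visible at query point: b=21 c=4 d=4 e=4

Answer: 1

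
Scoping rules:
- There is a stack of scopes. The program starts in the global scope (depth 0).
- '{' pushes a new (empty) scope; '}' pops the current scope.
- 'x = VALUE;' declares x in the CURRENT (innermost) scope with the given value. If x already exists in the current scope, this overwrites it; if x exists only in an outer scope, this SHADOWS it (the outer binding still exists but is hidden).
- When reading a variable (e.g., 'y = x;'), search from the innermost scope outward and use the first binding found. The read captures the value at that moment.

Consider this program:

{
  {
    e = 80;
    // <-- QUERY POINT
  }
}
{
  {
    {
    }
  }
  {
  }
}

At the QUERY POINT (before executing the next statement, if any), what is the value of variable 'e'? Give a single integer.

Step 1: enter scope (depth=1)
Step 2: enter scope (depth=2)
Step 3: declare e=80 at depth 2
Visible at query point: e=80

Answer: 80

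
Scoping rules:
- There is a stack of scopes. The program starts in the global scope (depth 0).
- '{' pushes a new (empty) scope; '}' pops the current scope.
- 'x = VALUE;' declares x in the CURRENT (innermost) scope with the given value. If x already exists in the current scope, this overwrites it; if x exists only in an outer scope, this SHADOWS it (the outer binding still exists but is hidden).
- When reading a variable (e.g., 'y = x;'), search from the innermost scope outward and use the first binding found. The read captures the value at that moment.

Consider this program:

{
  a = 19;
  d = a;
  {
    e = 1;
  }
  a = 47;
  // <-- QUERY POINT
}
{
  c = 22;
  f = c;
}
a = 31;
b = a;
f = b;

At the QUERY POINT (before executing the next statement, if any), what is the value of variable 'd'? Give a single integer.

Step 1: enter scope (depth=1)
Step 2: declare a=19 at depth 1
Step 3: declare d=(read a)=19 at depth 1
Step 4: enter scope (depth=2)
Step 5: declare e=1 at depth 2
Step 6: exit scope (depth=1)
Step 7: declare a=47 at depth 1
Visible at query point: a=47 d=19

Answer: 19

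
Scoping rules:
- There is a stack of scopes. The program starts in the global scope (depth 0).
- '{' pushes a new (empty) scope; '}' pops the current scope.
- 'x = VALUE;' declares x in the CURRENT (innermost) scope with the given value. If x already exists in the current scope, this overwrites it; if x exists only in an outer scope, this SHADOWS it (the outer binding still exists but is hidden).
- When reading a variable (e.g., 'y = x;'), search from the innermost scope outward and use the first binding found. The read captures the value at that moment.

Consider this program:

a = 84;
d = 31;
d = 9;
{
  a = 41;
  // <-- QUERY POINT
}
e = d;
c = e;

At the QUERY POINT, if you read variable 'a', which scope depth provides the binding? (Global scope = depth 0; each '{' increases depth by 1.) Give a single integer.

Answer: 1

Derivation:
Step 1: declare a=84 at depth 0
Step 2: declare d=31 at depth 0
Step 3: declare d=9 at depth 0
Step 4: enter scope (depth=1)
Step 5: declare a=41 at depth 1
Visible at query point: a=41 d=9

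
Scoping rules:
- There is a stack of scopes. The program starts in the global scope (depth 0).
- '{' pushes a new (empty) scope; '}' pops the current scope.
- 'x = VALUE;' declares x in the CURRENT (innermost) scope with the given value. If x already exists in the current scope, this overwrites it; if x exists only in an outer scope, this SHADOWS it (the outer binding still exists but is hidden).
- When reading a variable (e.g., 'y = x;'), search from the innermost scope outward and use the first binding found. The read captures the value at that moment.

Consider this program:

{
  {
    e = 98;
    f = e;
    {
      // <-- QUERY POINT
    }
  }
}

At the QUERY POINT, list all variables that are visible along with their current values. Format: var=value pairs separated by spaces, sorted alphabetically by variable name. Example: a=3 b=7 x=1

Step 1: enter scope (depth=1)
Step 2: enter scope (depth=2)
Step 3: declare e=98 at depth 2
Step 4: declare f=(read e)=98 at depth 2
Step 5: enter scope (depth=3)
Visible at query point: e=98 f=98

Answer: e=98 f=98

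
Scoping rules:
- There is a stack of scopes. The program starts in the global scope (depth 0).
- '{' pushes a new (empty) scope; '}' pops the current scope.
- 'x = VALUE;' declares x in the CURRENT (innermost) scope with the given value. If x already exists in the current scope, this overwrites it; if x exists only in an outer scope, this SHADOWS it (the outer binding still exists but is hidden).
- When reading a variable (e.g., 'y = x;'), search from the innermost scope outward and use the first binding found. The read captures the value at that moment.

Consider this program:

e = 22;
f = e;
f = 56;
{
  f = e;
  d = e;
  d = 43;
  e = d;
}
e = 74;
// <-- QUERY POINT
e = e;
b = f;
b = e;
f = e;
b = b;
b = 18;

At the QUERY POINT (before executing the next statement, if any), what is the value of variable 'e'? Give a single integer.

Answer: 74

Derivation:
Step 1: declare e=22 at depth 0
Step 2: declare f=(read e)=22 at depth 0
Step 3: declare f=56 at depth 0
Step 4: enter scope (depth=1)
Step 5: declare f=(read e)=22 at depth 1
Step 6: declare d=(read e)=22 at depth 1
Step 7: declare d=43 at depth 1
Step 8: declare e=(read d)=43 at depth 1
Step 9: exit scope (depth=0)
Step 10: declare e=74 at depth 0
Visible at query point: e=74 f=56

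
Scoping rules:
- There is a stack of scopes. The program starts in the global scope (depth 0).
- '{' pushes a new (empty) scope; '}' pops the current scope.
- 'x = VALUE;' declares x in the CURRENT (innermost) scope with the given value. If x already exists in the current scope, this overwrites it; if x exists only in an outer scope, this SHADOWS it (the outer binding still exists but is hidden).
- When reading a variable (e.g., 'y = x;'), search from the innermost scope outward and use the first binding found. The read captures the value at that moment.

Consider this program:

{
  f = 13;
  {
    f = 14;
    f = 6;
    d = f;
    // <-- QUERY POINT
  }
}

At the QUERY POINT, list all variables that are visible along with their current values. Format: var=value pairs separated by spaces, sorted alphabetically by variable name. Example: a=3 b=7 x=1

Step 1: enter scope (depth=1)
Step 2: declare f=13 at depth 1
Step 3: enter scope (depth=2)
Step 4: declare f=14 at depth 2
Step 5: declare f=6 at depth 2
Step 6: declare d=(read f)=6 at depth 2
Visible at query point: d=6 f=6

Answer: d=6 f=6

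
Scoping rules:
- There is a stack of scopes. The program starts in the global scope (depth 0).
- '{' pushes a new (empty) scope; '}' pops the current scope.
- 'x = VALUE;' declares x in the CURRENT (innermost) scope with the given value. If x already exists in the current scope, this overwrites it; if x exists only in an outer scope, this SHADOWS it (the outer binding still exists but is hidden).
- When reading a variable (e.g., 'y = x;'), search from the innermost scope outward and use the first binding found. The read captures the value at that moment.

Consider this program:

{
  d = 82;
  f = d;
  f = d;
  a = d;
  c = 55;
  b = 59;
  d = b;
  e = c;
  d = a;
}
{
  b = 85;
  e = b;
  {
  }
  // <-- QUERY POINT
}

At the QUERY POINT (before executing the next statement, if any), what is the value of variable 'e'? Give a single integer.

Step 1: enter scope (depth=1)
Step 2: declare d=82 at depth 1
Step 3: declare f=(read d)=82 at depth 1
Step 4: declare f=(read d)=82 at depth 1
Step 5: declare a=(read d)=82 at depth 1
Step 6: declare c=55 at depth 1
Step 7: declare b=59 at depth 1
Step 8: declare d=(read b)=59 at depth 1
Step 9: declare e=(read c)=55 at depth 1
Step 10: declare d=(read a)=82 at depth 1
Step 11: exit scope (depth=0)
Step 12: enter scope (depth=1)
Step 13: declare b=85 at depth 1
Step 14: declare e=(read b)=85 at depth 1
Step 15: enter scope (depth=2)
Step 16: exit scope (depth=1)
Visible at query point: b=85 e=85

Answer: 85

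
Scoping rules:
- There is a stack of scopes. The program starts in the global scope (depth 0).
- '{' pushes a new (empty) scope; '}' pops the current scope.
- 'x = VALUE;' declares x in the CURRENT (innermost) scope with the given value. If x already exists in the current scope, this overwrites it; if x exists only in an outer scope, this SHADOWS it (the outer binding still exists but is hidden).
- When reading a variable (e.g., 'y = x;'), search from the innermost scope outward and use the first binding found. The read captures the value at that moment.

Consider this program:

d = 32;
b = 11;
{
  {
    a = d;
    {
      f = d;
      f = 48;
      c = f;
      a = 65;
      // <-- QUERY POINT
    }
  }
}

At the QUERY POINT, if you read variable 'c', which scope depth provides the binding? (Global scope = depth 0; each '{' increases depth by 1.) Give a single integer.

Answer: 3

Derivation:
Step 1: declare d=32 at depth 0
Step 2: declare b=11 at depth 0
Step 3: enter scope (depth=1)
Step 4: enter scope (depth=2)
Step 5: declare a=(read d)=32 at depth 2
Step 6: enter scope (depth=3)
Step 7: declare f=(read d)=32 at depth 3
Step 8: declare f=48 at depth 3
Step 9: declare c=(read f)=48 at depth 3
Step 10: declare a=65 at depth 3
Visible at query point: a=65 b=11 c=48 d=32 f=48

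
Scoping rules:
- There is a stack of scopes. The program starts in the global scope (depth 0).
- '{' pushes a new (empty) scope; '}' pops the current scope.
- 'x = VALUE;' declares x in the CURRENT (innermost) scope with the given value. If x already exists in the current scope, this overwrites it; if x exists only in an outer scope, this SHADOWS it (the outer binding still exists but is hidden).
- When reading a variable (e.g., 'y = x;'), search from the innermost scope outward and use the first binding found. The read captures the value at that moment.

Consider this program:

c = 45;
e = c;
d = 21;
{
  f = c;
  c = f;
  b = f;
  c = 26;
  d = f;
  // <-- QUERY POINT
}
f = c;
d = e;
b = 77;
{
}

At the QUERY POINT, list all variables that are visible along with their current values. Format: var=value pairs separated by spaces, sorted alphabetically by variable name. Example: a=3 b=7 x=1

Answer: b=45 c=26 d=45 e=45 f=45

Derivation:
Step 1: declare c=45 at depth 0
Step 2: declare e=(read c)=45 at depth 0
Step 3: declare d=21 at depth 0
Step 4: enter scope (depth=1)
Step 5: declare f=(read c)=45 at depth 1
Step 6: declare c=(read f)=45 at depth 1
Step 7: declare b=(read f)=45 at depth 1
Step 8: declare c=26 at depth 1
Step 9: declare d=(read f)=45 at depth 1
Visible at query point: b=45 c=26 d=45 e=45 f=45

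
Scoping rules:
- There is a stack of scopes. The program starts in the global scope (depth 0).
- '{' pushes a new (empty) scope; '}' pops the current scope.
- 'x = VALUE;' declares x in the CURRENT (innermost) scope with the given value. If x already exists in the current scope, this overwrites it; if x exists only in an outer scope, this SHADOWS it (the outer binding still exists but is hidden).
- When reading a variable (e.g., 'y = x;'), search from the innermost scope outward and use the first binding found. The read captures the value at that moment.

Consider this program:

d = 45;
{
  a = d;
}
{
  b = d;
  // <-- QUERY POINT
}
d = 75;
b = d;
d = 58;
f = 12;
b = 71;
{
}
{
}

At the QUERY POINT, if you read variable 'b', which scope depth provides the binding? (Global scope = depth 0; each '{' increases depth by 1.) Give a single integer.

Answer: 1

Derivation:
Step 1: declare d=45 at depth 0
Step 2: enter scope (depth=1)
Step 3: declare a=(read d)=45 at depth 1
Step 4: exit scope (depth=0)
Step 5: enter scope (depth=1)
Step 6: declare b=(read d)=45 at depth 1
Visible at query point: b=45 d=45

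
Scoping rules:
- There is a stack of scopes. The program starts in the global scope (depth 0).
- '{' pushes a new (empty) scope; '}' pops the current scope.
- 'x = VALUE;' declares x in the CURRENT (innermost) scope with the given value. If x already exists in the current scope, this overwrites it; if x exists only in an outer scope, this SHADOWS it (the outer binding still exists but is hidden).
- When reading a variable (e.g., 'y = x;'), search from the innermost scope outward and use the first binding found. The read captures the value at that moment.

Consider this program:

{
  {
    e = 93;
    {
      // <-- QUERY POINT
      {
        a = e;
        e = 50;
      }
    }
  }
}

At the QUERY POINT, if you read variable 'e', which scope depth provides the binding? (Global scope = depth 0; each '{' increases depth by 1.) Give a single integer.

Answer: 2

Derivation:
Step 1: enter scope (depth=1)
Step 2: enter scope (depth=2)
Step 3: declare e=93 at depth 2
Step 4: enter scope (depth=3)
Visible at query point: e=93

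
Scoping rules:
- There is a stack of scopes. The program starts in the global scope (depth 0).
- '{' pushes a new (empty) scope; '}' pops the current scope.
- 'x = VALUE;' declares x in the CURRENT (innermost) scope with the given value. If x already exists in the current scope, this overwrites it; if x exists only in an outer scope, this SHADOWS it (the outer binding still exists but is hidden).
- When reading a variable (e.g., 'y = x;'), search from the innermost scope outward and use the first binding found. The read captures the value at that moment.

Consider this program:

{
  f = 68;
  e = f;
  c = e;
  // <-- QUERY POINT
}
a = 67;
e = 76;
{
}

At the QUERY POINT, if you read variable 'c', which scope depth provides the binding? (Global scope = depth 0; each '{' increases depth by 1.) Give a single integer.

Answer: 1

Derivation:
Step 1: enter scope (depth=1)
Step 2: declare f=68 at depth 1
Step 3: declare e=(read f)=68 at depth 1
Step 4: declare c=(read e)=68 at depth 1
Visible at query point: c=68 e=68 f=68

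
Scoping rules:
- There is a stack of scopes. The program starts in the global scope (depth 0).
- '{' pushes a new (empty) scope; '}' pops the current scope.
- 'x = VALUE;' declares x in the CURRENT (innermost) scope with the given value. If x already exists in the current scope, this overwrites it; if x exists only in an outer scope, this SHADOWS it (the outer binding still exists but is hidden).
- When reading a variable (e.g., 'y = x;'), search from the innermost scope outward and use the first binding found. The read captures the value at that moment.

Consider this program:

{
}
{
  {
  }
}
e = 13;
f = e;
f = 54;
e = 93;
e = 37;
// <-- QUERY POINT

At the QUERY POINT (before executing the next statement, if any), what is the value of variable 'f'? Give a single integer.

Answer: 54

Derivation:
Step 1: enter scope (depth=1)
Step 2: exit scope (depth=0)
Step 3: enter scope (depth=1)
Step 4: enter scope (depth=2)
Step 5: exit scope (depth=1)
Step 6: exit scope (depth=0)
Step 7: declare e=13 at depth 0
Step 8: declare f=(read e)=13 at depth 0
Step 9: declare f=54 at depth 0
Step 10: declare e=93 at depth 0
Step 11: declare e=37 at depth 0
Visible at query point: e=37 f=54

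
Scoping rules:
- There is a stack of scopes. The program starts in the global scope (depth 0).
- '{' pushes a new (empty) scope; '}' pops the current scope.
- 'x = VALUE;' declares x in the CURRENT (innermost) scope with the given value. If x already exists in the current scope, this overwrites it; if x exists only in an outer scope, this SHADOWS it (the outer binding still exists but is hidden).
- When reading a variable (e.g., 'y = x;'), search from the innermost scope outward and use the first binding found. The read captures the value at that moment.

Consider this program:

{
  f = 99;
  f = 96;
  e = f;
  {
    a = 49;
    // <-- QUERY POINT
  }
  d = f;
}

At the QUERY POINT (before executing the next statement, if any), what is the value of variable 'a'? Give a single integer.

Answer: 49

Derivation:
Step 1: enter scope (depth=1)
Step 2: declare f=99 at depth 1
Step 3: declare f=96 at depth 1
Step 4: declare e=(read f)=96 at depth 1
Step 5: enter scope (depth=2)
Step 6: declare a=49 at depth 2
Visible at query point: a=49 e=96 f=96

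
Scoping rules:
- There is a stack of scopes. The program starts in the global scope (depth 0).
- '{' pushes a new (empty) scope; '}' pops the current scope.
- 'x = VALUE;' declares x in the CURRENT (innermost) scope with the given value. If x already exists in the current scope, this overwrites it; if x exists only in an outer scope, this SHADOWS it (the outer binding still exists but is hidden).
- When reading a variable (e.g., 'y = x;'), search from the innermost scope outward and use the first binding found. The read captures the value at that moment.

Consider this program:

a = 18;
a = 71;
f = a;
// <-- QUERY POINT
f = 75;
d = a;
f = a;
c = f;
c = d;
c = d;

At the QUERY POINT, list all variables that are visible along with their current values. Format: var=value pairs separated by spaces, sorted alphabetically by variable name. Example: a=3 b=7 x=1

Step 1: declare a=18 at depth 0
Step 2: declare a=71 at depth 0
Step 3: declare f=(read a)=71 at depth 0
Visible at query point: a=71 f=71

Answer: a=71 f=71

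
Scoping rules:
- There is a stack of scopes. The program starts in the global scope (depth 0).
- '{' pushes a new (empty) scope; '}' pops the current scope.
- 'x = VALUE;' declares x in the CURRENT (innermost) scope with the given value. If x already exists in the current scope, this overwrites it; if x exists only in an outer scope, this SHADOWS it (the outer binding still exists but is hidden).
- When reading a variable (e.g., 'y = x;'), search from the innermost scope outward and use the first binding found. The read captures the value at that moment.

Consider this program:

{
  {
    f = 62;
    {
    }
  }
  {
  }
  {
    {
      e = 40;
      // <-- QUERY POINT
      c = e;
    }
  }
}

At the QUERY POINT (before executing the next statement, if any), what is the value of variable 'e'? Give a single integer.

Answer: 40

Derivation:
Step 1: enter scope (depth=1)
Step 2: enter scope (depth=2)
Step 3: declare f=62 at depth 2
Step 4: enter scope (depth=3)
Step 5: exit scope (depth=2)
Step 6: exit scope (depth=1)
Step 7: enter scope (depth=2)
Step 8: exit scope (depth=1)
Step 9: enter scope (depth=2)
Step 10: enter scope (depth=3)
Step 11: declare e=40 at depth 3
Visible at query point: e=40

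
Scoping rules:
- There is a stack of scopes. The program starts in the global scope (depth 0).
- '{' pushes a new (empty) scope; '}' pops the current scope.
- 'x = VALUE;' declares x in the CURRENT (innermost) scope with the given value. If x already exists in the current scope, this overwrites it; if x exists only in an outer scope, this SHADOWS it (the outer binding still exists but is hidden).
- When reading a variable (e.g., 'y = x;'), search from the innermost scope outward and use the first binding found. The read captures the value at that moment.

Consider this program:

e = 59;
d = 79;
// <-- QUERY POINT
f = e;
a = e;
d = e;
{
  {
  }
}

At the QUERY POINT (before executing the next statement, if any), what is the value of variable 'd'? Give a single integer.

Answer: 79

Derivation:
Step 1: declare e=59 at depth 0
Step 2: declare d=79 at depth 0
Visible at query point: d=79 e=59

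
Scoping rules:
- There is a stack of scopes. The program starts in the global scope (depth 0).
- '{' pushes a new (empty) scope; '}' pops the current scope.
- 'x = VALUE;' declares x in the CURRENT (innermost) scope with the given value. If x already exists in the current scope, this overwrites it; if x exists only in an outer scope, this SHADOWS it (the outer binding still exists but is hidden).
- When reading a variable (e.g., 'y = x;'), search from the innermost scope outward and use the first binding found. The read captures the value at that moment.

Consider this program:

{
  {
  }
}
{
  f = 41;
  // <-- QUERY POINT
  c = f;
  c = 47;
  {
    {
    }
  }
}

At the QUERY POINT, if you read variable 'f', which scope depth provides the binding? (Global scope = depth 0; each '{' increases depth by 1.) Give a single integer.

Answer: 1

Derivation:
Step 1: enter scope (depth=1)
Step 2: enter scope (depth=2)
Step 3: exit scope (depth=1)
Step 4: exit scope (depth=0)
Step 5: enter scope (depth=1)
Step 6: declare f=41 at depth 1
Visible at query point: f=41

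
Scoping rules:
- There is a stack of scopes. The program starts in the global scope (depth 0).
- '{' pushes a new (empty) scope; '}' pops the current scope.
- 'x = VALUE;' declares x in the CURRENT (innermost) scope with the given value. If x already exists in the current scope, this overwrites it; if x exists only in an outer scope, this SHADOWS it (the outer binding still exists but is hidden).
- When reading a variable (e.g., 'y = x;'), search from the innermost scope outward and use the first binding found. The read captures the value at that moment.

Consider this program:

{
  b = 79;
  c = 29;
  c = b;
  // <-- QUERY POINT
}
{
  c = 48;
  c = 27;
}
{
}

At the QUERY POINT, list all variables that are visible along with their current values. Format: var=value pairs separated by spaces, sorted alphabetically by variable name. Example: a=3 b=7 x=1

Step 1: enter scope (depth=1)
Step 2: declare b=79 at depth 1
Step 3: declare c=29 at depth 1
Step 4: declare c=(read b)=79 at depth 1
Visible at query point: b=79 c=79

Answer: b=79 c=79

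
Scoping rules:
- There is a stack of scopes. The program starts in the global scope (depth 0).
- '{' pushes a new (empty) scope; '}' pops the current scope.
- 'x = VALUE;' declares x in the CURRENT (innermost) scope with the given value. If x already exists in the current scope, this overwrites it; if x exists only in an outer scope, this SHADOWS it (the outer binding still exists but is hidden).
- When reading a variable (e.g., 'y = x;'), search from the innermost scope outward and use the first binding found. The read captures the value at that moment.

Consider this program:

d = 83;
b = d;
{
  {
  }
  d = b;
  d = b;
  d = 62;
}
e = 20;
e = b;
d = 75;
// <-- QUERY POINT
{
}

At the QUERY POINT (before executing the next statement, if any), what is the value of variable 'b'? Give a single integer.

Answer: 83

Derivation:
Step 1: declare d=83 at depth 0
Step 2: declare b=(read d)=83 at depth 0
Step 3: enter scope (depth=1)
Step 4: enter scope (depth=2)
Step 5: exit scope (depth=1)
Step 6: declare d=(read b)=83 at depth 1
Step 7: declare d=(read b)=83 at depth 1
Step 8: declare d=62 at depth 1
Step 9: exit scope (depth=0)
Step 10: declare e=20 at depth 0
Step 11: declare e=(read b)=83 at depth 0
Step 12: declare d=75 at depth 0
Visible at query point: b=83 d=75 e=83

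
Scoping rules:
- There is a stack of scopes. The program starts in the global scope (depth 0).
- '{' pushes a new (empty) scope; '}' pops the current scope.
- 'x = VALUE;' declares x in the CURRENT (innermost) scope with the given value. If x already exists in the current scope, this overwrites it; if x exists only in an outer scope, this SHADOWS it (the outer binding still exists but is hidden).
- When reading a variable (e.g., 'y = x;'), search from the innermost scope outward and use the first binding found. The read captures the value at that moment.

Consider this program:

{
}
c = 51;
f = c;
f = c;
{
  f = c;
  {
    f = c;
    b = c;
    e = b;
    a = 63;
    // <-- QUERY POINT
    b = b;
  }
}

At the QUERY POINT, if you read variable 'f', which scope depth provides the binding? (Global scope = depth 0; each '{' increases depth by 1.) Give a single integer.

Step 1: enter scope (depth=1)
Step 2: exit scope (depth=0)
Step 3: declare c=51 at depth 0
Step 4: declare f=(read c)=51 at depth 0
Step 5: declare f=(read c)=51 at depth 0
Step 6: enter scope (depth=1)
Step 7: declare f=(read c)=51 at depth 1
Step 8: enter scope (depth=2)
Step 9: declare f=(read c)=51 at depth 2
Step 10: declare b=(read c)=51 at depth 2
Step 11: declare e=(read b)=51 at depth 2
Step 12: declare a=63 at depth 2
Visible at query point: a=63 b=51 c=51 e=51 f=51

Answer: 2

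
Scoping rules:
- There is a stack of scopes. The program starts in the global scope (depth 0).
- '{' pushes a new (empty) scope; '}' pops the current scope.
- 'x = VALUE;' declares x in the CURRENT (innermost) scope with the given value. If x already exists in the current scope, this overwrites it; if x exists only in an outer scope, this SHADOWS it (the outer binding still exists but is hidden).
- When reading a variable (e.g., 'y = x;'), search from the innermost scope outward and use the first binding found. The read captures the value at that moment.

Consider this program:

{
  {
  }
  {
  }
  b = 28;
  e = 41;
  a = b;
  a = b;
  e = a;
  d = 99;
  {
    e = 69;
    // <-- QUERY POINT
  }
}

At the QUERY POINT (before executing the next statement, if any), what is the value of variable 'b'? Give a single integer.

Step 1: enter scope (depth=1)
Step 2: enter scope (depth=2)
Step 3: exit scope (depth=1)
Step 4: enter scope (depth=2)
Step 5: exit scope (depth=1)
Step 6: declare b=28 at depth 1
Step 7: declare e=41 at depth 1
Step 8: declare a=(read b)=28 at depth 1
Step 9: declare a=(read b)=28 at depth 1
Step 10: declare e=(read a)=28 at depth 1
Step 11: declare d=99 at depth 1
Step 12: enter scope (depth=2)
Step 13: declare e=69 at depth 2
Visible at query point: a=28 b=28 d=99 e=69

Answer: 28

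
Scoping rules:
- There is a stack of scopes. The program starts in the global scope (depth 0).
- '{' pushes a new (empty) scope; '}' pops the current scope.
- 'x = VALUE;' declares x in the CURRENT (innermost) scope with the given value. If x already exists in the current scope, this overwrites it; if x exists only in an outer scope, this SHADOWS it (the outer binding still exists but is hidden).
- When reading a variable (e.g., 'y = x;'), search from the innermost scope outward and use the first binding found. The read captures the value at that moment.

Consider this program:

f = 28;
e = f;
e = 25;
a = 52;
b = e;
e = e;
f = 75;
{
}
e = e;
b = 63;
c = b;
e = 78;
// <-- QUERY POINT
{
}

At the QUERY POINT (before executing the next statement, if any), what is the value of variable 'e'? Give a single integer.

Answer: 78

Derivation:
Step 1: declare f=28 at depth 0
Step 2: declare e=(read f)=28 at depth 0
Step 3: declare e=25 at depth 0
Step 4: declare a=52 at depth 0
Step 5: declare b=(read e)=25 at depth 0
Step 6: declare e=(read e)=25 at depth 0
Step 7: declare f=75 at depth 0
Step 8: enter scope (depth=1)
Step 9: exit scope (depth=0)
Step 10: declare e=(read e)=25 at depth 0
Step 11: declare b=63 at depth 0
Step 12: declare c=(read b)=63 at depth 0
Step 13: declare e=78 at depth 0
Visible at query point: a=52 b=63 c=63 e=78 f=75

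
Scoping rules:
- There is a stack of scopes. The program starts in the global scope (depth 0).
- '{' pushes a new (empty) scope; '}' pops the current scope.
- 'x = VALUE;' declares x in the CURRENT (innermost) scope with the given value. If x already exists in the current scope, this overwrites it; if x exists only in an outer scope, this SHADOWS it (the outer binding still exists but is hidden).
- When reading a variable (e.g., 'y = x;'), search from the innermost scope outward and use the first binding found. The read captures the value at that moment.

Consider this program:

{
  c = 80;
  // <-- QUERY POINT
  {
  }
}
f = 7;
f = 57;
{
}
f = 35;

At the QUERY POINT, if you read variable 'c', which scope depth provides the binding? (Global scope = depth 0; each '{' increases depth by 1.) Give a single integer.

Answer: 1

Derivation:
Step 1: enter scope (depth=1)
Step 2: declare c=80 at depth 1
Visible at query point: c=80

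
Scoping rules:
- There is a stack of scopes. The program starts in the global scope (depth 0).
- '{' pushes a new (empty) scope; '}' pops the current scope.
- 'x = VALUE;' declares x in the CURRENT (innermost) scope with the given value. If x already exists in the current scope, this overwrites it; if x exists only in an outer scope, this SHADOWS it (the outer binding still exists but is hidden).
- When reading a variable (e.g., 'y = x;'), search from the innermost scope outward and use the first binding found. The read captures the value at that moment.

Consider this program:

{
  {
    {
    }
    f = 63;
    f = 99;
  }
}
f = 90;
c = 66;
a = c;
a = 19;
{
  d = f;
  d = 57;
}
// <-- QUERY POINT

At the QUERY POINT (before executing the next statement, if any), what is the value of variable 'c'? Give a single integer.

Step 1: enter scope (depth=1)
Step 2: enter scope (depth=2)
Step 3: enter scope (depth=3)
Step 4: exit scope (depth=2)
Step 5: declare f=63 at depth 2
Step 6: declare f=99 at depth 2
Step 7: exit scope (depth=1)
Step 8: exit scope (depth=0)
Step 9: declare f=90 at depth 0
Step 10: declare c=66 at depth 0
Step 11: declare a=(read c)=66 at depth 0
Step 12: declare a=19 at depth 0
Step 13: enter scope (depth=1)
Step 14: declare d=(read f)=90 at depth 1
Step 15: declare d=57 at depth 1
Step 16: exit scope (depth=0)
Visible at query point: a=19 c=66 f=90

Answer: 66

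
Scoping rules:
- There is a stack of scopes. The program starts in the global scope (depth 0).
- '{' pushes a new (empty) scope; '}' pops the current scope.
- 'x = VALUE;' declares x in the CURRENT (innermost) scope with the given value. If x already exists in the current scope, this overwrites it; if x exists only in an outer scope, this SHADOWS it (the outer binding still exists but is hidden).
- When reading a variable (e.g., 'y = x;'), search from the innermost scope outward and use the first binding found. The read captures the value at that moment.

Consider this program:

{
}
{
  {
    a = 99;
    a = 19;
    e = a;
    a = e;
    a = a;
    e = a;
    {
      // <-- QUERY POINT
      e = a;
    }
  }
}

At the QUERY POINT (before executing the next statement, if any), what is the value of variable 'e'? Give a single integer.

Answer: 19

Derivation:
Step 1: enter scope (depth=1)
Step 2: exit scope (depth=0)
Step 3: enter scope (depth=1)
Step 4: enter scope (depth=2)
Step 5: declare a=99 at depth 2
Step 6: declare a=19 at depth 2
Step 7: declare e=(read a)=19 at depth 2
Step 8: declare a=(read e)=19 at depth 2
Step 9: declare a=(read a)=19 at depth 2
Step 10: declare e=(read a)=19 at depth 2
Step 11: enter scope (depth=3)
Visible at query point: a=19 e=19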